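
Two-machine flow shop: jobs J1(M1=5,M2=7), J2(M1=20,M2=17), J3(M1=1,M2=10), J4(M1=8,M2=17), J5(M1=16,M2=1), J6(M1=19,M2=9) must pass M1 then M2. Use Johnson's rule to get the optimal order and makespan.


Johnson's rule:
Group 1 (M1≤M2, sort by M1): ['J3', 'J1', 'J4']
Group 2 (M1>M2, sort desc M2): ['J2', 'J6', 'J5']
Sequence: J3 → J1 → J4 → J2 → J6 → J5
Makespan calculation:
  J3: M1 done=1, M2 done=11
  J1: M1 done=6, M2 done=18
  J4: M1 done=14, M2 done=35
  J2: M1 done=34, M2 done=52
  J6: M1 done=53, M2 done=62
  J5: M1 done=69, M2 done=70
= Sequence: J3 → J1 → J4 → J2 → J6 → J5, Makespan: 70


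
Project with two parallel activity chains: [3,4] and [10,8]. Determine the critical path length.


Path A: 3 + 4 = 7
Path B: 10 + 8 = 18
Critical path = longest = max(7, 18)
= 18 (Path B)


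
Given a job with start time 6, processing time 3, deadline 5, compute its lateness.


Completion = 6 + 3 = 9
Lateness = C - d = 9 - 5
= 4


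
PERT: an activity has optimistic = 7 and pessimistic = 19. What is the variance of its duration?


σ² = ((p - o) / 6)² = (p - o)² / 36
= (19 - 7)² / 36
= 12² / 36
= 144 / 36
= 4.0000


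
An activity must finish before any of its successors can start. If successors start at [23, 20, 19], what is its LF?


LF = min of all successor start times
Successors start at: [23, 20, 19]
LF = min(23, 20, 19)
= 19


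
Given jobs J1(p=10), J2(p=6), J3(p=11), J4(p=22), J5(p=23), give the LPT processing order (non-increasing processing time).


LPT: sort by longest processing time first
  J5: p=23
  J4: p=22
  J3: p=11
  J1: p=10
  J2: p=6
Order: J5 → J4 → J3 → J1 → J2


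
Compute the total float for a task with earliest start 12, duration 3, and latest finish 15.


EF = ES + duration = 12 + 3 = 15
LS = LF - duration = 15 - 3 = 12
Total Float = LF - EF = 15 - 15
(or LS - ES = 12 - 12)
= 0


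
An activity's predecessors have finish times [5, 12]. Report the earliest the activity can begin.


ES = max of all predecessor completion times
Predecessors: [5, 12]
ES = max(5, 12)
= 12


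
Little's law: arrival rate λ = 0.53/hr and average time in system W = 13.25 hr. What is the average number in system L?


Little's law: L = λ × W
= 0.53 × 13.25
= 7.02


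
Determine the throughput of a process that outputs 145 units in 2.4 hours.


Throughput = units / time
= 145 / 2.4
= 60.4 units/hour


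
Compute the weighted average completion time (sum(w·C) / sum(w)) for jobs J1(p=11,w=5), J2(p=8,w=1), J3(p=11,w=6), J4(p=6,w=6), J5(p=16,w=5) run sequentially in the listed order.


Completion times:
  J1: C=11, w×C=5×11=55
  J2: C=19, w×C=1×19=19
  J3: C=30, w×C=6×30=180
  J4: C=36, w×C=6×36=216
  J5: C=52, w×C=5×52=260
Sum w×C = 730
Sum w = 23
Weighted avg = 730/23
= 31.74


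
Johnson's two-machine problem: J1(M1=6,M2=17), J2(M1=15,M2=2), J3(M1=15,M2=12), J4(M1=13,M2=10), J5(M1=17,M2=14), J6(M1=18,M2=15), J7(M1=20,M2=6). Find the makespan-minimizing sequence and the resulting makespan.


Johnson's rule:
Group 1 (M1≤M2, sort by M1): ['J1']
Group 2 (M1>M2, sort desc M2): ['J6', 'J5', 'J3', 'J4', 'J7', 'J2']
Sequence: J1 → J6 → J5 → J3 → J4 → J7 → J2
Makespan calculation:
  J1: M1 done=6, M2 done=23
  J6: M1 done=24, M2 done=39
  J5: M1 done=41, M2 done=55
  J3: M1 done=56, M2 done=68
  J4: M1 done=69, M2 done=79
  J7: M1 done=89, M2 done=95
  J2: M1 done=104, M2 done=106
= Sequence: J1 → J6 → J5 → J3 → J4 → J7 → J2, Makespan: 106


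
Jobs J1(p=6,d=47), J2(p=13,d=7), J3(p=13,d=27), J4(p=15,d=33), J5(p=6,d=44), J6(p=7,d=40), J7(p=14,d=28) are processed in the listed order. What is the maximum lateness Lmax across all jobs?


Lateness per job (L = C - d):
  J1: C=6, d=47, L=-41
  J2: C=19, d=7, L=12
  J3: C=32, d=27, L=5
  J4: C=47, d=33, L=14
  J5: C=53, d=44, L=9
  J6: C=60, d=40, L=20
  J7: C=74, d=28, L=46
Lmax = max(-41, 12, 5, 14, 9, 20, 46)
= 46


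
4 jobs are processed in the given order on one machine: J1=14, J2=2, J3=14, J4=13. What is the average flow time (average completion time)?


Completion times:
  J1: completes at 14
  J2: completes at 16
  J3: completes at 30
  J4: completes at 43
Sum = 103
Average = 103/4
= 25.75


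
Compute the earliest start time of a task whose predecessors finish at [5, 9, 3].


ES = max of all predecessor completion times
Predecessors: [5, 9, 3]
ES = max(5, 9, 3)
= 9


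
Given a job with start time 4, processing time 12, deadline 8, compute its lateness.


Completion = 4 + 12 = 16
Lateness = C - d = 16 - 8
= 8


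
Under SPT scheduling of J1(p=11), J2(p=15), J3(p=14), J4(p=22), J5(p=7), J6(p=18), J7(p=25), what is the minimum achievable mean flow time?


SPT order: J5 → J1 → J3 → J2 → J6 → J4 → J7
Completion times:
  J5: C=7
  J1: C=18
  J3: C=32
  J2: C=47
  J6: C=65
  J4: C=87
  J7: C=112
Sum = 368, n = 7
Mean flow = 368/7
= 52.57


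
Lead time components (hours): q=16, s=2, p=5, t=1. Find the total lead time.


Lead time = queue + setup + processing + transit
= 16 + 2 + 5 + 1
= 24 hours


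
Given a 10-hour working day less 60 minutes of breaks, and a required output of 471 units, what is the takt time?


Available = 10×60 - 60 = 540 min
Takt time = 540 / 471
= 1.15 min/unit


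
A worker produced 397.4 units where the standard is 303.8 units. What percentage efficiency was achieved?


Efficiency = (actual / standard) × 100
= (397.4 / 303.8) × 100
= 130.8%


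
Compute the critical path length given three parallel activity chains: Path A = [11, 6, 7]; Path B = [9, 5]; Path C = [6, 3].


Path A: 11 + 6 + 7 = 24
Path B: 9 + 5 = 14
Path C: 6 + 3 = 9
Critical path = longest = max(24, 14, 9)
= 24 (Path A)


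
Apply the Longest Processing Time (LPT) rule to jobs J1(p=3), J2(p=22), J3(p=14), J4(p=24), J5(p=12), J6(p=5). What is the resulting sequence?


LPT: sort by longest processing time first
  J4: p=24
  J2: p=22
  J3: p=14
  J5: p=12
  J6: p=5
  J1: p=3
Order: J4 → J2 → J3 → J5 → J6 → J1


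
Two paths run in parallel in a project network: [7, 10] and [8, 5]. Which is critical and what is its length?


Path A: 7 + 10 = 17
Path B: 8 + 5 = 13
Critical path = longest = max(17, 13)
= 17 (Path A)


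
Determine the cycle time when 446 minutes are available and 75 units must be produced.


Cycle time = available time / demand
= 446 / 75
= 5.95 min/unit


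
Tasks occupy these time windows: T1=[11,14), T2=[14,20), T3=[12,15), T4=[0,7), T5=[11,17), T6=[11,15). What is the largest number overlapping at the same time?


Check each time point for overlaps:
  t=12: 4 tasks active (T1, T3, T5, T6)
Max concurrent = 4


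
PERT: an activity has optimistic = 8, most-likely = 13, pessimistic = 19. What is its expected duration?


te = (o + 4m + p) / 6
= (8 + 4×13 + 19) / 6
= (8 + 52 + 19) / 6
= 79 / 6
= 13.17


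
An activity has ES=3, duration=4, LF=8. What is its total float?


EF = ES + duration = 3 + 4 = 7
LS = LF - duration = 8 - 4 = 4
Total Float = LF - EF = 8 - 7
(or LS - ES = 4 - 3)
= 1


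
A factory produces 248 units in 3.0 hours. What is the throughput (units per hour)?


Throughput = units / time
= 248 / 3.0
= 82.7 units/hour


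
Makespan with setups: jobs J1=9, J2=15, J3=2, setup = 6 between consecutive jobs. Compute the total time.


Makespan = Σ processing + (n-1) × setup
= (9 + 15 + 2) + (3-1)×6
= 26 + 12
= 38 time units


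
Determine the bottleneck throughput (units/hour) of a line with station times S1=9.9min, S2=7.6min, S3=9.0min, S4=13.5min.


Bottleneck = longest station time
Station times: [9.9, 7.6, 9.0, 13.5]
Max = 13.5 min
Rate = 60 / 13.5
= 4.44 units/hour (bottleneck: 13.5min)


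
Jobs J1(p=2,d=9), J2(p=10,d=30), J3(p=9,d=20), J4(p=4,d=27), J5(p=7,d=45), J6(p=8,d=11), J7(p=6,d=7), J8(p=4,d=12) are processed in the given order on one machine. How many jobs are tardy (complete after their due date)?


Completion vs due date:
  J1: C=2, d=9 → on time
  J2: C=12, d=30 → on time
  J3: C=21, d=20 → TARDY
  J4: C=25, d=27 → on time
  J5: C=32, d=45 → on time
  J6: C=40, d=11 → TARDY
  J7: C=46, d=7 → TARDY
  J8: C=50, d=12 → TARDY
Tardy jobs: J3, J6, J7, J8
Count = 4


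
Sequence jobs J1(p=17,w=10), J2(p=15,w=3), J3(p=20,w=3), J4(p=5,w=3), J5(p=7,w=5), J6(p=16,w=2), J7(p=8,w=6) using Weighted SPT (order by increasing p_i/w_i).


WSPT (Smith's rule): sort by p/w ascending
  J7: p/w = 8/6 = 1.333
  J5: p/w = 7/5 = 1.400
  J4: p/w = 5/3 = 1.667
  J1: p/w = 17/10 = 1.700
  J2: p/w = 15/3 = 5.000
  J3: p/w = 20/3 = 6.667
  J6: p/w = 16/2 = 8.000
Order: J7 → J5 → J4 → J1 → J2 → J3 → J6


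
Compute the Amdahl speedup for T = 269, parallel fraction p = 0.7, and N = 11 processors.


Amdahl's law: T_p = T × ((1-p) + p/N)
= 269 × ((1-0.7) + 0.7/11)
= 269 × (0.30 + 0.0636)
= 269 × 0.3636
= 97.82
Speedup = 269/97.82
= 2.75×


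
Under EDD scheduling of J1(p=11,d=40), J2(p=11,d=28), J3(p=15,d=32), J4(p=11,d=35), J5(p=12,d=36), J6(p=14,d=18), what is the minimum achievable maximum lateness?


EDD order: J6 → J2 → J3 → J4 → J5 → J1
Completion and lateness:
  J6: C=14, d=18, L=14-18=-4
  J2: C=25, d=28, L=25-28=-3
  J3: C=40, d=32, L=40-32=8
  J4: C=51, d=35, L=51-35=16
  J5: C=63, d=36, L=63-36=27
  J1: C=74, d=40, L=74-40=34
Lmax = max(-4, -3, 8, 16, 27, 34)
= 34


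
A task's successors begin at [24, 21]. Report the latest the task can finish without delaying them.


LF = min of all successor start times
Successors start at: [24, 21]
LF = min(24, 21)
= 21


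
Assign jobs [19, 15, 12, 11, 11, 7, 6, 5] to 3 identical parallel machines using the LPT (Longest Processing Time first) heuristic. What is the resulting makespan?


Jobs (LPT sorted): [19, 15, 12, 11, 11, 7, 6, 5]
Machines: 3
  J=19 → Machine 1 (load: 0+19=19)
  J=15 → Machine 2 (load: 0+15=15)
  J=12 → Machine 3 (load: 0+12=12)
  J=11 → Machine 3 (load: 12+11=23)
  J=11 → Machine 2 (load: 15+11=26)
  J=7 → Machine 1 (load: 19+7=26)
  J=6 → Machine 3 (load: 23+6=29)
  J=5 → Machine 1 (load: 26+5=31)
Machine loads: [31, 26, 29]
Makespan = max = 31 time units


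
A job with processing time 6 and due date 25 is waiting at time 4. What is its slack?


Slack = due - current_time - processing
= 25 - 4 - 6
= 15


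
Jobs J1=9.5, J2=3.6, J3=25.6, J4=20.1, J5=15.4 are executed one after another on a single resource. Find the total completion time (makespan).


Sequential makespan: sum all processing times
= 9.5 + 3.6 + 25.6 + 20.1 + 15.4
= 74.2 time units


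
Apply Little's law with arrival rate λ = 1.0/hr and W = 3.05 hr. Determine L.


Little's law: L = λ × W
= 1.0 × 3.05
= 3.05


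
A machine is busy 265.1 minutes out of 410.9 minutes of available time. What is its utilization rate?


Utilization = busy / total × 100
= 265.1 / 410.9 × 100
= 64.5%


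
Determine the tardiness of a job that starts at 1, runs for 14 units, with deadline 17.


Completion = start + processing = 1 + 14 = 15
Tardiness = max(0, C - d) = max(0, 15 - 17)
= max(0, -2)
= 0


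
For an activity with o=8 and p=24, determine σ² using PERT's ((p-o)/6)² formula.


σ² = ((p - o) / 6)² = (p - o)² / 36
= (24 - 8)² / 36
= 16² / 36
= 256 / 36
= 7.1111


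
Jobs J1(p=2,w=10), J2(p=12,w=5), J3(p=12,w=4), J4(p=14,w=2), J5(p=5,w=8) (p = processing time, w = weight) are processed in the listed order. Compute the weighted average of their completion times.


Completion times:
  J1: C=2, w×C=10×2=20
  J2: C=14, w×C=5×14=70
  J3: C=26, w×C=4×26=104
  J4: C=40, w×C=2×40=80
  J5: C=45, w×C=8×45=360
Sum w×C = 634
Sum w = 29
Weighted avg = 634/29
= 21.86


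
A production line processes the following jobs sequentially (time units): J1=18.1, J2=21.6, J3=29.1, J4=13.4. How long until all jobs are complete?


Sequential makespan: sum all processing times
= 18.1 + 21.6 + 29.1 + 13.4
= 82.2 time units


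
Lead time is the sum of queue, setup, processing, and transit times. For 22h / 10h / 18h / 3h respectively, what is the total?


Lead time = queue + setup + processing + transit
= 22 + 10 + 18 + 3
= 53 hours


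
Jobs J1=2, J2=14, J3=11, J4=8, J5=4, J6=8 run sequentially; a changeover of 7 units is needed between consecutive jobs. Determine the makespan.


Makespan = Σ processing + (n-1) × setup
= (2 + 14 + 11 + 8 + 4 + 8) + (6-1)×7
= 47 + 35
= 82 time units


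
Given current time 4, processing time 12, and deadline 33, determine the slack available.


Slack = due - current_time - processing
= 33 - 4 - 12
= 17


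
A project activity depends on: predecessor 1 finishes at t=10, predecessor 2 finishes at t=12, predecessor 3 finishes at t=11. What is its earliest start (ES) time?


ES = max of all predecessor completion times
Predecessors: [10, 12, 11]
ES = max(10, 12, 11)
= 12


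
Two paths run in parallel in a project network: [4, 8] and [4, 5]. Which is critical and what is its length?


Path A: 4 + 8 = 12
Path B: 4 + 5 = 9
Critical path = longest = max(12, 9)
= 12 (Path A)


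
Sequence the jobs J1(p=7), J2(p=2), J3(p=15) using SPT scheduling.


SPT: sort by shortest processing time
  J2: p=2
  J1: p=7
  J3: p=15
Order: J2 → J1 → J3


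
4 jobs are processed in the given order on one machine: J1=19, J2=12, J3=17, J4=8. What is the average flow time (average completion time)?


Completion times:
  J1: completes at 19
  J2: completes at 31
  J3: completes at 48
  J4: completes at 56
Sum = 154
Average = 154/4
= 38.50


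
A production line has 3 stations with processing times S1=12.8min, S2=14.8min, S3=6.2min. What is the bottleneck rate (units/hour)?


Bottleneck = longest station time
Station times: [12.8, 14.8, 6.2]
Max = 14.8 min
Rate = 60 / 14.8
= 4.05 units/hour (bottleneck: 14.8min)


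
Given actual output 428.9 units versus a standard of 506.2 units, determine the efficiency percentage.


Efficiency = (actual / standard) × 100
= (428.9 / 506.2) × 100
= 84.7%


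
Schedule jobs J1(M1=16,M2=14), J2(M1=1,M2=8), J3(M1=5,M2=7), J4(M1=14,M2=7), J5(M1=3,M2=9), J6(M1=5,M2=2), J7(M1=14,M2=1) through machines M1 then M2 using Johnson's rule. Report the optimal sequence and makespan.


Johnson's rule:
Group 1 (M1≤M2, sort by M1): ['J2', 'J5', 'J3']
Group 2 (M1>M2, sort desc M2): ['J1', 'J4', 'J6', 'J7']
Sequence: J2 → J5 → J3 → J1 → J4 → J6 → J7
Makespan calculation:
  J2: M1 done=1, M2 done=9
  J5: M1 done=4, M2 done=18
  J3: M1 done=9, M2 done=25
  J1: M1 done=25, M2 done=39
  J4: M1 done=39, M2 done=46
  J6: M1 done=44, M2 done=48
  J7: M1 done=58, M2 done=59
= Sequence: J2 → J5 → J3 → J1 → J4 → J6 → J7, Makespan: 59


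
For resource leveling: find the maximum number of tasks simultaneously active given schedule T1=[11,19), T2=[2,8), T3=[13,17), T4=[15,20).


Check each time point for overlaps:
  t=15: 3 tasks active (T1, T3, T4)
Max concurrent = 3


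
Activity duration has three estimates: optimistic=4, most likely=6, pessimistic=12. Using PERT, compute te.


te = (o + 4m + p) / 6
= (4 + 4×6 + 12) / 6
= (4 + 24 + 12) / 6
= 40 / 6
= 6.67


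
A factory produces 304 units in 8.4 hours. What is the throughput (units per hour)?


Throughput = units / time
= 304 / 8.4
= 36.2 units/hour


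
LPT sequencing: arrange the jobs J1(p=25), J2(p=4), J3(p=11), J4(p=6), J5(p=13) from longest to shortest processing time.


LPT: sort by longest processing time first
  J1: p=25
  J5: p=13
  J3: p=11
  J4: p=6
  J2: p=4
Order: J1 → J5 → J3 → J4 → J2


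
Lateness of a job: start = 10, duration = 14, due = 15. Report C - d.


Completion = 10 + 14 = 24
Lateness = C - d = 24 - 15
= 9


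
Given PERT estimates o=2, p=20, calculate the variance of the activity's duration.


σ² = ((p - o) / 6)² = (p - o)² / 36
= (20 - 2)² / 36
= 18² / 36
= 324 / 36
= 9.0000


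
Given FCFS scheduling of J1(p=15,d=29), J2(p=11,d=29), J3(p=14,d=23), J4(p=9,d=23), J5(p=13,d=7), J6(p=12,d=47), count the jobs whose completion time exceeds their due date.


Completion vs due date:
  J1: C=15, d=29 → on time
  J2: C=26, d=29 → on time
  J3: C=40, d=23 → TARDY
  J4: C=49, d=23 → TARDY
  J5: C=62, d=7 → TARDY
  J6: C=74, d=47 → TARDY
Tardy jobs: J3, J4, J5, J6
Count = 4


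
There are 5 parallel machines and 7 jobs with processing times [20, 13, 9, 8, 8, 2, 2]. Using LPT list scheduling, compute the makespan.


Jobs (LPT sorted): [20, 13, 9, 8, 8, 2, 2]
Machines: 5
  J=20 → Machine 1 (load: 0+20=20)
  J=13 → Machine 2 (load: 0+13=13)
  J=9 → Machine 3 (load: 0+9=9)
  J=8 → Machine 4 (load: 0+8=8)
  J=8 → Machine 5 (load: 0+8=8)
  J=2 → Machine 4 (load: 8+2=10)
  J=2 → Machine 5 (load: 8+2=10)
Machine loads: [20, 13, 9, 10, 10]
Makespan = max = 20 time units


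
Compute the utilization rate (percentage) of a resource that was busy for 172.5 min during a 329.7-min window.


Utilization = busy / total × 100
= 172.5 / 329.7 × 100
= 52.3%


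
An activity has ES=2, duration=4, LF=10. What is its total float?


EF = ES + duration = 2 + 4 = 6
LS = LF - duration = 10 - 4 = 6
Total Float = LF - EF = 10 - 6
(or LS - ES = 6 - 2)
= 4


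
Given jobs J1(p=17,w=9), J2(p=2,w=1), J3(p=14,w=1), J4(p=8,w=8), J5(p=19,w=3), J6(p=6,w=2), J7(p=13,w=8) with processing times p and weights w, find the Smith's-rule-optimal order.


WSPT (Smith's rule): sort by p/w ascending
  J4: p/w = 8/8 = 1.000
  J7: p/w = 13/8 = 1.625
  J1: p/w = 17/9 = 1.889
  J2: p/w = 2/1 = 2.000
  J6: p/w = 6/2 = 3.000
  J5: p/w = 19/3 = 6.333
  J3: p/w = 14/1 = 14.000
Order: J4 → J7 → J1 → J2 → J6 → J5 → J3


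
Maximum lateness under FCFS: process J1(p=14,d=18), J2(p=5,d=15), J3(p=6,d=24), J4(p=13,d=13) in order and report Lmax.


Lateness per job (L = C - d):
  J1: C=14, d=18, L=-4
  J2: C=19, d=15, L=4
  J3: C=25, d=24, L=1
  J4: C=38, d=13, L=25
Lmax = max(-4, 4, 1, 25)
= 25


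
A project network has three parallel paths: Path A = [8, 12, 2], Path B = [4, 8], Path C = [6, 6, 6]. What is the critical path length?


Path A: 8 + 12 + 2 = 22
Path B: 4 + 8 = 12
Path C: 6 + 6 + 6 = 18
Critical path = longest = max(22, 12, 18)
= 22 (Path A)


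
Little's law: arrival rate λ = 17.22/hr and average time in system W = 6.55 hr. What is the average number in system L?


Little's law: L = λ × W
= 17.22 × 6.55
= 112.79


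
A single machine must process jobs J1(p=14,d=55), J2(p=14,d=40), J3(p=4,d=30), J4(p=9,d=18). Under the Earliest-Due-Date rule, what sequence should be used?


EDD: sort by earliest due date
  J4: d=18, p=9
  J3: d=30, p=4
  J2: d=40, p=14
  J1: d=55, p=14
Order: J4 → J3 → J2 → J1


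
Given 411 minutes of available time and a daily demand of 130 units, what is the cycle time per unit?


Cycle time = available time / demand
= 411 / 130
= 3.16 min/unit


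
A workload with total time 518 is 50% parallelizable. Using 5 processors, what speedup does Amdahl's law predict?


Amdahl's law: T_p = T × ((1-p) + p/N)
= 518 × ((1-0.5) + 0.5/5)
= 518 × (0.50 + 0.1000)
= 518 × 0.6000
= 310.80
Speedup = 518/310.80
= 1.67×


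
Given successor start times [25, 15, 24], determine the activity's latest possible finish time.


LF = min of all successor start times
Successors start at: [25, 15, 24]
LF = min(25, 15, 24)
= 15


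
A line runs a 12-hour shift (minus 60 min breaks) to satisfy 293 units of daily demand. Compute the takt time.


Available = 12×60 - 60 = 660 min
Takt time = 660 / 293
= 2.25 min/unit


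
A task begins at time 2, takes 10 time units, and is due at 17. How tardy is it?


Completion = start + processing = 2 + 10 = 12
Tardiness = max(0, C - d) = max(0, 12 - 17)
= max(0, -5)
= 0


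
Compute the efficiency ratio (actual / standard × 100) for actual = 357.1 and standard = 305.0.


Efficiency = (actual / standard) × 100
= (357.1 / 305.0) × 100
= 117.1%


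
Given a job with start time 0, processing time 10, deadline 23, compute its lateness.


Completion = 0 + 10 = 10
Lateness = C - d = 10 - 23
= -13


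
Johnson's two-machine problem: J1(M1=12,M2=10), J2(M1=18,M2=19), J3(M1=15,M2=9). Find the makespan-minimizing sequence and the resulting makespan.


Johnson's rule:
Group 1 (M1≤M2, sort by M1): ['J2']
Group 2 (M1>M2, sort desc M2): ['J1', 'J3']
Sequence: J2 → J1 → J3
Makespan calculation:
  J2: M1 done=18, M2 done=37
  J1: M1 done=30, M2 done=47
  J3: M1 done=45, M2 done=56
= Sequence: J2 → J1 → J3, Makespan: 56


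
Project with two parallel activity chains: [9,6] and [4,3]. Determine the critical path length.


Path A: 9 + 6 = 15
Path B: 4 + 3 = 7
Critical path = longest = max(15, 7)
= 15 (Path A)


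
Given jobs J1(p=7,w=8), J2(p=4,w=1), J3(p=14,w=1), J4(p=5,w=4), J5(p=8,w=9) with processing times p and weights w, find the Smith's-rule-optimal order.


WSPT (Smith's rule): sort by p/w ascending
  J1: p/w = 7/8 = 0.875
  J5: p/w = 8/9 = 0.889
  J4: p/w = 5/4 = 1.250
  J2: p/w = 4/1 = 4.000
  J3: p/w = 14/1 = 14.000
Order: J1 → J5 → J4 → J2 → J3


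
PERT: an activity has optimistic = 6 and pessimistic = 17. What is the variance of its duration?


σ² = ((p - o) / 6)² = (p - o)² / 36
= (17 - 6)² / 36
= 11² / 36
= 121 / 36
= 3.3611


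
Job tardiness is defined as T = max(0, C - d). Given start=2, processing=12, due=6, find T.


Completion = start + processing = 2 + 12 = 14
Tardiness = max(0, C - d) = max(0, 14 - 6)
= max(0, 8)
= 8


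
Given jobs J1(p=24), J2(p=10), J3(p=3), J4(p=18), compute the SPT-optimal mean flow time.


SPT order: J3 → J2 → J4 → J1
Completion times:
  J3: C=3
  J2: C=13
  J4: C=31
  J1: C=55
Sum = 102, n = 4
Mean flow = 102/4
= 25.50


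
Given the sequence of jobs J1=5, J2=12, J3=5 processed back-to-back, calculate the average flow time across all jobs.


Completion times:
  J1: completes at 5
  J2: completes at 17
  J3: completes at 22
Sum = 44
Average = 44/3
= 14.67


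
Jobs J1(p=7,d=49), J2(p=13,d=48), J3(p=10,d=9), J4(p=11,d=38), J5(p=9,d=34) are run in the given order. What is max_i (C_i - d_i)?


Lateness per job (L = C - d):
  J1: C=7, d=49, L=-42
  J2: C=20, d=48, L=-28
  J3: C=30, d=9, L=21
  J4: C=41, d=38, L=3
  J5: C=50, d=34, L=16
Lmax = max(-42, -28, 21, 3, 16)
= 21


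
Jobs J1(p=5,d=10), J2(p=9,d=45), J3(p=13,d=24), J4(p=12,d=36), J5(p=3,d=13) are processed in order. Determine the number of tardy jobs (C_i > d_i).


Completion vs due date:
  J1: C=5, d=10 → on time
  J2: C=14, d=45 → on time
  J3: C=27, d=24 → TARDY
  J4: C=39, d=36 → TARDY
  J5: C=42, d=13 → TARDY
Tardy jobs: J3, J4, J5
Count = 3


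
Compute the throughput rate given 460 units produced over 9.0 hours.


Throughput = units / time
= 460 / 9.0
= 51.1 units/hour


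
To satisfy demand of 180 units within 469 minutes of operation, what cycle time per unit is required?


Cycle time = available time / demand
= 469 / 180
= 2.61 min/unit


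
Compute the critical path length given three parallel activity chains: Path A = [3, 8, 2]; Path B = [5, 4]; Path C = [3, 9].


Path A: 3 + 8 + 2 = 13
Path B: 5 + 4 = 9
Path C: 3 + 9 = 12
Critical path = longest = max(13, 9, 12)
= 13 (Path A)


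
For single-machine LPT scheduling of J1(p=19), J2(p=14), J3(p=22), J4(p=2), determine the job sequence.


LPT: sort by longest processing time first
  J3: p=22
  J1: p=19
  J2: p=14
  J4: p=2
Order: J3 → J1 → J2 → J4


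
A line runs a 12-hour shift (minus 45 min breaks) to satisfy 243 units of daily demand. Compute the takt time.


Available = 12×60 - 45 = 675 min
Takt time = 675 / 243
= 2.78 min/unit


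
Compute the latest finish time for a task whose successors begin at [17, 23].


LF = min of all successor start times
Successors start at: [17, 23]
LF = min(17, 23)
= 17


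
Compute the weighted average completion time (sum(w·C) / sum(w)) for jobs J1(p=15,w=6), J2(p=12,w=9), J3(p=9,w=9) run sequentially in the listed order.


Completion times:
  J1: C=15, w×C=6×15=90
  J2: C=27, w×C=9×27=243
  J3: C=36, w×C=9×36=324
Sum w×C = 657
Sum w = 24
Weighted avg = 657/24
= 27.38


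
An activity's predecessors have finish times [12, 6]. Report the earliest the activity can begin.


ES = max of all predecessor completion times
Predecessors: [12, 6]
ES = max(12, 6)
= 12


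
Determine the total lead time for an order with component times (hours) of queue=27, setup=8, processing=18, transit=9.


Lead time = queue + setup + processing + transit
= 27 + 8 + 18 + 9
= 62 hours


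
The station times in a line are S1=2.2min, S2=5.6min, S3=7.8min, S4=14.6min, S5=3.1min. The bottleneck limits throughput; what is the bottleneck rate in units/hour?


Bottleneck = longest station time
Station times: [2.2, 5.6, 7.8, 14.6, 3.1]
Max = 14.6 min
Rate = 60 / 14.6
= 4.11 units/hour (bottleneck: 14.6min)


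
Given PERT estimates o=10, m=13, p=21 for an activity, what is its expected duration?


te = (o + 4m + p) / 6
= (10 + 4×13 + 21) / 6
= (10 + 52 + 21) / 6
= 83 / 6
= 13.83


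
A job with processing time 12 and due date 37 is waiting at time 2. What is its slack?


Slack = due - current_time - processing
= 37 - 2 - 12
= 23


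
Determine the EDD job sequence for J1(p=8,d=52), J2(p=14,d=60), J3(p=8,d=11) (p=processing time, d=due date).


EDD: sort by earliest due date
  J3: d=11, p=8
  J1: d=52, p=8
  J2: d=60, p=14
Order: J3 → J1 → J2


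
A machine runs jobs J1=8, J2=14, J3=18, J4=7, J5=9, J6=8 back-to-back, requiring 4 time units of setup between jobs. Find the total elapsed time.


Makespan = Σ processing + (n-1) × setup
= (8 + 14 + 18 + 7 + 9 + 8) + (6-1)×4
= 64 + 20
= 84 time units


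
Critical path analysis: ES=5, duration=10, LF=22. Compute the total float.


EF = ES + duration = 5 + 10 = 15
LS = LF - duration = 22 - 10 = 12
Total Float = LF - EF = 22 - 15
(or LS - ES = 12 - 5)
= 7


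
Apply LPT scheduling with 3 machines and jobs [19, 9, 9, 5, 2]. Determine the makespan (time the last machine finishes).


Jobs (LPT sorted): [19, 9, 9, 5, 2]
Machines: 3
  J=19 → Machine 1 (load: 0+19=19)
  J=9 → Machine 2 (load: 0+9=9)
  J=9 → Machine 3 (load: 0+9=9)
  J=5 → Machine 2 (load: 9+5=14)
  J=2 → Machine 3 (load: 9+2=11)
Machine loads: [19, 14, 11]
Makespan = max = 19 time units


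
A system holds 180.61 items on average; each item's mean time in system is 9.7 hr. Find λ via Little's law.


Little's law: L = λW → λ = L / W
= 180.61 / 9.7
= 18.62 per hour


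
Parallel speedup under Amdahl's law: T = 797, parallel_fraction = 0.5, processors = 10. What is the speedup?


Amdahl's law: T_p = T × ((1-p) + p/N)
= 797 × ((1-0.5) + 0.5/10)
= 797 × (0.50 + 0.0500)
= 797 × 0.5500
= 438.35
Speedup = 797/438.35
= 1.82×


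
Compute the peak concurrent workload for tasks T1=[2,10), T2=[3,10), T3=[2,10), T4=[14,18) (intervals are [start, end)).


Check each time point for overlaps:
  t=3: 3 tasks active (T1, T2, T3)
Max concurrent = 3


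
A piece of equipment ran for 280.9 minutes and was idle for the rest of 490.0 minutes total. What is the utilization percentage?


Utilization = busy / total × 100
= 280.9 / 490.0 × 100
= 57.3%


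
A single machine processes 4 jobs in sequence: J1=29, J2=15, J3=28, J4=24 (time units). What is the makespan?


Sequential makespan: sum all processing times
= 29 + 15 + 28 + 24
= 96 time units


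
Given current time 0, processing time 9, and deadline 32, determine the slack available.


Slack = due - current_time - processing
= 32 - 0 - 9
= 23


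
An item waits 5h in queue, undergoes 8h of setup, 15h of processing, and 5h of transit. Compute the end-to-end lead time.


Lead time = queue + setup + processing + transit
= 5 + 8 + 15 + 5
= 33 hours


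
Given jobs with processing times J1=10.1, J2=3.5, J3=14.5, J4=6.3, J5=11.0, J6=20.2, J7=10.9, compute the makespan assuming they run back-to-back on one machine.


Sequential makespan: sum all processing times
= 10.1 + 3.5 + 14.5 + 6.3 + 11.0 + 20.2 + 10.9
= 76.5 time units


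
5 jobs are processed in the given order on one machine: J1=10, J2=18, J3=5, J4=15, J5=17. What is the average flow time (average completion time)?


Completion times:
  J1: completes at 10
  J2: completes at 28
  J3: completes at 33
  J4: completes at 48
  J5: completes at 65
Sum = 184
Average = 184/5
= 36.80


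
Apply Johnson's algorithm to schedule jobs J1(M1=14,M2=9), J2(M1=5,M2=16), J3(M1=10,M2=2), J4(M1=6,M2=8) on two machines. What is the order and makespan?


Johnson's rule:
Group 1 (M1≤M2, sort by M1): ['J2', 'J4']
Group 2 (M1>M2, sort desc M2): ['J1', 'J3']
Sequence: J2 → J4 → J1 → J3
Makespan calculation:
  J2: M1 done=5, M2 done=21
  J4: M1 done=11, M2 done=29
  J1: M1 done=25, M2 done=38
  J3: M1 done=35, M2 done=40
= Sequence: J2 → J4 → J1 → J3, Makespan: 40


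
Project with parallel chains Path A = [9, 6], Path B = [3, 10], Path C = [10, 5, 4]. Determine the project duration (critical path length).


Path A: 9 + 6 = 15
Path B: 3 + 10 = 13
Path C: 10 + 5 + 4 = 19
Critical path = longest = max(15, 13, 19)
= 19 (Path C)


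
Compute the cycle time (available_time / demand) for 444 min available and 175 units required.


Cycle time = available time / demand
= 444 / 175
= 2.54 min/unit


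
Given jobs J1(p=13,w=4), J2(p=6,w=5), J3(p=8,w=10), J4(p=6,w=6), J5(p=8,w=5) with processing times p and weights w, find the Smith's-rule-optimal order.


WSPT (Smith's rule): sort by p/w ascending
  J3: p/w = 8/10 = 0.800
  J4: p/w = 6/6 = 1.000
  J2: p/w = 6/5 = 1.200
  J5: p/w = 8/5 = 1.600
  J1: p/w = 13/4 = 3.250
Order: J3 → J4 → J2 → J5 → J1


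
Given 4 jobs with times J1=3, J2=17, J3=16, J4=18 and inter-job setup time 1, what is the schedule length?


Makespan = Σ processing + (n-1) × setup
= (3 + 17 + 16 + 18) + (4-1)×1
= 54 + 3
= 57 time units


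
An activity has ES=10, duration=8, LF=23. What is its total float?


EF = ES + duration = 10 + 8 = 18
LS = LF - duration = 23 - 8 = 15
Total Float = LF - EF = 23 - 18
(or LS - ES = 15 - 10)
= 5


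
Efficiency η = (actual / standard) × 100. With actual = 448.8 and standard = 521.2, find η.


Efficiency = (actual / standard) × 100
= (448.8 / 521.2) × 100
= 86.1%


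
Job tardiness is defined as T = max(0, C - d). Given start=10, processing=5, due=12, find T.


Completion = start + processing = 10 + 5 = 15
Tardiness = max(0, C - d) = max(0, 15 - 12)
= max(0, 3)
= 3


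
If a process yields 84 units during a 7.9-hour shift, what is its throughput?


Throughput = units / time
= 84 / 7.9
= 10.6 units/hour


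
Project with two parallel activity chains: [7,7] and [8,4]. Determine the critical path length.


Path A: 7 + 7 = 14
Path B: 8 + 4 = 12
Critical path = longest = max(14, 12)
= 14 (Path A)


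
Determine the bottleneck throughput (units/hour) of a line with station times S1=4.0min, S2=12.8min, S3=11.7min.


Bottleneck = longest station time
Station times: [4.0, 12.8, 11.7]
Max = 12.8 min
Rate = 60 / 12.8
= 4.69 units/hour (bottleneck: 12.8min)


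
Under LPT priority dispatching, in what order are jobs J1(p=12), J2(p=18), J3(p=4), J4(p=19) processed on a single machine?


LPT: sort by longest processing time first
  J4: p=19
  J2: p=18
  J1: p=12
  J3: p=4
Order: J4 → J2 → J1 → J3


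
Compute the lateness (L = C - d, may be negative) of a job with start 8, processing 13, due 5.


Completion = 8 + 13 = 21
Lateness = C - d = 21 - 5
= 16


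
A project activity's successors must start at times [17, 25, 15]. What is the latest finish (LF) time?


LF = min of all successor start times
Successors start at: [17, 25, 15]
LF = min(17, 25, 15)
= 15


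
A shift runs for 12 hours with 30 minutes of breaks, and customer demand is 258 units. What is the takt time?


Available = 12×60 - 30 = 690 min
Takt time = 690 / 258
= 2.67 min/unit


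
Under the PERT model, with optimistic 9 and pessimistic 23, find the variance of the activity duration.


σ² = ((p - o) / 6)² = (p - o)² / 36
= (23 - 9)² / 36
= 14² / 36
= 196 / 36
= 5.4444


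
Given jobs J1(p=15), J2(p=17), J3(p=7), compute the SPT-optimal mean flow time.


SPT order: J3 → J1 → J2
Completion times:
  J3: C=7
  J1: C=22
  J2: C=39
Sum = 68, n = 3
Mean flow = 68/3
= 22.67


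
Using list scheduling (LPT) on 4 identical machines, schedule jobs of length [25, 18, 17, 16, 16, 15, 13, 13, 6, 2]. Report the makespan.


Jobs (LPT sorted): [25, 18, 17, 16, 16, 15, 13, 13, 6, 2]
Machines: 4
  J=25 → Machine 1 (load: 0+25=25)
  J=18 → Machine 2 (load: 0+18=18)
  J=17 → Machine 3 (load: 0+17=17)
  J=16 → Machine 4 (load: 0+16=16)
  J=16 → Machine 4 (load: 16+16=32)
  J=15 → Machine 3 (load: 17+15=32)
  J=13 → Machine 2 (load: 18+13=31)
  J=13 → Machine 1 (load: 25+13=38)
  J=6 → Machine 2 (load: 31+6=37)
  J=2 → Machine 3 (load: 32+2=34)
Machine loads: [38, 37, 34, 32]
Makespan = max = 38 time units


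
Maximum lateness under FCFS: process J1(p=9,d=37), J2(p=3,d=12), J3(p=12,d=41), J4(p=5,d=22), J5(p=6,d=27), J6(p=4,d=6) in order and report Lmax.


Lateness per job (L = C - d):
  J1: C=9, d=37, L=-28
  J2: C=12, d=12, L=0
  J3: C=24, d=41, L=-17
  J4: C=29, d=22, L=7
  J5: C=35, d=27, L=8
  J6: C=39, d=6, L=33
Lmax = max(-28, 0, -17, 7, 8, 33)
= 33


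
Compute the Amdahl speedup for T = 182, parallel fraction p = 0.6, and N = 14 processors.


Amdahl's law: T_p = T × ((1-p) + p/N)
= 182 × ((1-0.6) + 0.6/14)
= 182 × (0.40 + 0.0429)
= 182 × 0.4429
= 80.60
Speedup = 182/80.60
= 2.26×


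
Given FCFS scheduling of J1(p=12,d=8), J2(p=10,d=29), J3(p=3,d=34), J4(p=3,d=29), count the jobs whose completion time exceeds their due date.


Completion vs due date:
  J1: C=12, d=8 → TARDY
  J2: C=22, d=29 → on time
  J3: C=25, d=34 → on time
  J4: C=28, d=29 → on time
Tardy jobs: J1
Count = 1


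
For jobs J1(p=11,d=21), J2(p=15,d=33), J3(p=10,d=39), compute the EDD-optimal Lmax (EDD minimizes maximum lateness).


EDD order: J1 → J2 → J3
Completion and lateness:
  J1: C=11, d=21, L=11-21=-10
  J2: C=26, d=33, L=26-33=-7
  J3: C=36, d=39, L=36-39=-3
Lmax = max(-10, -7, -3)
= -3


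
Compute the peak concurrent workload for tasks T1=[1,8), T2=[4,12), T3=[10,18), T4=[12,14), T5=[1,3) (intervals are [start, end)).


Check each time point for overlaps:
  t=1: 2 tasks active (T1, T5)
Max concurrent = 2


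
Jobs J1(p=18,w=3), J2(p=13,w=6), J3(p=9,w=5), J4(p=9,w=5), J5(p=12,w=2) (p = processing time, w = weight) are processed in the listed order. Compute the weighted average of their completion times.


Completion times:
  J1: C=18, w×C=3×18=54
  J2: C=31, w×C=6×31=186
  J3: C=40, w×C=5×40=200
  J4: C=49, w×C=5×49=245
  J5: C=61, w×C=2×61=122
Sum w×C = 807
Sum w = 21
Weighted avg = 807/21
= 38.43


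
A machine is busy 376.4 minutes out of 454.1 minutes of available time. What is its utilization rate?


Utilization = busy / total × 100
= 376.4 / 454.1 × 100
= 82.9%


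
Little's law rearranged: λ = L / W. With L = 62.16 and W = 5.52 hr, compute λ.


Little's law: L = λW → λ = L / W
= 62.16 / 5.52
= 11.26 per hour


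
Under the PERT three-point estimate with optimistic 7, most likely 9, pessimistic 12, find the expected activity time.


te = (o + 4m + p) / 6
= (7 + 4×9 + 12) / 6
= (7 + 36 + 12) / 6
= 55 / 6
= 9.17


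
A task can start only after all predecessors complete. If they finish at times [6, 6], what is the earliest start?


ES = max of all predecessor completion times
Predecessors: [6, 6]
ES = max(6, 6)
= 6


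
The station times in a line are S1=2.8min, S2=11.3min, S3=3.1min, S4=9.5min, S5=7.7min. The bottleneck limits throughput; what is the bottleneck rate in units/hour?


Bottleneck = longest station time
Station times: [2.8, 11.3, 3.1, 9.5, 7.7]
Max = 11.3 min
Rate = 60 / 11.3
= 5.31 units/hour (bottleneck: 11.3min)


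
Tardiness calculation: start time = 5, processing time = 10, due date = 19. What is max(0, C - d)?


Completion = start + processing = 5 + 10 = 15
Tardiness = max(0, C - d) = max(0, 15 - 19)
= max(0, -4)
= 0


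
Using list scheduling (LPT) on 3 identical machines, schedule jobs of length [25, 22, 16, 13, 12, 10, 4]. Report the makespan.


Jobs (LPT sorted): [25, 22, 16, 13, 12, 10, 4]
Machines: 3
  J=25 → Machine 1 (load: 0+25=25)
  J=22 → Machine 2 (load: 0+22=22)
  J=16 → Machine 3 (load: 0+16=16)
  J=13 → Machine 3 (load: 16+13=29)
  J=12 → Machine 2 (load: 22+12=34)
  J=10 → Machine 1 (load: 25+10=35)
  J=4 → Machine 3 (load: 29+4=33)
Machine loads: [35, 34, 33]
Makespan = max = 35 time units


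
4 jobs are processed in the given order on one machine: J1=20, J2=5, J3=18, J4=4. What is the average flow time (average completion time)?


Completion times:
  J1: completes at 20
  J2: completes at 25
  J3: completes at 43
  J4: completes at 47
Sum = 135
Average = 135/4
= 33.75


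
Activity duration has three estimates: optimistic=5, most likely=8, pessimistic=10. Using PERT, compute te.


te = (o + 4m + p) / 6
= (5 + 4×8 + 10) / 6
= (5 + 32 + 10) / 6
= 47 / 6
= 7.83


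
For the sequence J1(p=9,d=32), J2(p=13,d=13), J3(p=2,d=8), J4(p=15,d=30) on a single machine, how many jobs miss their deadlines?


Completion vs due date:
  J1: C=9, d=32 → on time
  J2: C=22, d=13 → TARDY
  J3: C=24, d=8 → TARDY
  J4: C=39, d=30 → TARDY
Tardy jobs: J2, J3, J4
Count = 3


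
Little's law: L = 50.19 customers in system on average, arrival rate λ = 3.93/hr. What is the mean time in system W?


Little's law: L = λW → W = L / λ
= 50.19 / 3.93
= 12.77 hours


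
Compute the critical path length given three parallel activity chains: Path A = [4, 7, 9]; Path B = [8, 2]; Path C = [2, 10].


Path A: 4 + 7 + 9 = 20
Path B: 8 + 2 = 10
Path C: 2 + 10 = 12
Critical path = longest = max(20, 10, 12)
= 20 (Path A)


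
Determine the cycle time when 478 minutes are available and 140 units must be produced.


Cycle time = available time / demand
= 478 / 140
= 3.41 min/unit


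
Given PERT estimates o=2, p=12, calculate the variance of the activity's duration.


σ² = ((p - o) / 6)² = (p - o)² / 36
= (12 - 2)² / 36
= 10² / 36
= 100 / 36
= 2.7778


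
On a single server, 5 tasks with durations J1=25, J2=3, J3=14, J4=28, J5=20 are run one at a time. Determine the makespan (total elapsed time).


Sequential makespan: sum all processing times
= 25 + 3 + 14 + 28 + 20
= 90 time units


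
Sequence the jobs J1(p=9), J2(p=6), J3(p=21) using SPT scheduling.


SPT: sort by shortest processing time
  J2: p=6
  J1: p=9
  J3: p=21
Order: J2 → J1 → J3


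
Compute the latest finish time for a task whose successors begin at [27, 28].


LF = min of all successor start times
Successors start at: [27, 28]
LF = min(27, 28)
= 27


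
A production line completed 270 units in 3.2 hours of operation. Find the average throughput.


Throughput = units / time
= 270 / 3.2
= 84.4 units/hour


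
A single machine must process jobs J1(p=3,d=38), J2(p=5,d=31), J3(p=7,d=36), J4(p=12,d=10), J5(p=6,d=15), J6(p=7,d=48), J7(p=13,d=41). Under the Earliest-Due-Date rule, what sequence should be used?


EDD: sort by earliest due date
  J4: d=10, p=12
  J5: d=15, p=6
  J2: d=31, p=5
  J3: d=36, p=7
  J1: d=38, p=3
  J7: d=41, p=13
  J6: d=48, p=7
Order: J4 → J5 → J2 → J3 → J1 → J7 → J6


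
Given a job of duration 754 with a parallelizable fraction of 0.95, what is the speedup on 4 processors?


Amdahl's law: T_p = T × ((1-p) + p/N)
= 754 × ((1-0.95) + 0.95/4)
= 754 × (0.05 + 0.2375)
= 754 × 0.2875
= 216.78
Speedup = 754/216.78
= 3.48×
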